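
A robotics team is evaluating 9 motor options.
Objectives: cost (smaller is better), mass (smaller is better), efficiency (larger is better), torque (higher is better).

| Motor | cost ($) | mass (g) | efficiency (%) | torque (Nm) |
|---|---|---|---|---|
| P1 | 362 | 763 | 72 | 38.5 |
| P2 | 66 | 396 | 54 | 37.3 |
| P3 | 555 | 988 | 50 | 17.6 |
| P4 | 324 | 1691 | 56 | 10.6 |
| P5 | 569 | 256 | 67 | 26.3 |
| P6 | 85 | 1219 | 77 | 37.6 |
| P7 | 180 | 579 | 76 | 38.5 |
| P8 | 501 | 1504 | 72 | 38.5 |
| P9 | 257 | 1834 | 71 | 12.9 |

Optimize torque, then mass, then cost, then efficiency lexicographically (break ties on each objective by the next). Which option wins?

P7

First maximize torque: best is 38.5, kept {P1, P7, P8}.
Then minimize mass: best is 579, kept {P7}.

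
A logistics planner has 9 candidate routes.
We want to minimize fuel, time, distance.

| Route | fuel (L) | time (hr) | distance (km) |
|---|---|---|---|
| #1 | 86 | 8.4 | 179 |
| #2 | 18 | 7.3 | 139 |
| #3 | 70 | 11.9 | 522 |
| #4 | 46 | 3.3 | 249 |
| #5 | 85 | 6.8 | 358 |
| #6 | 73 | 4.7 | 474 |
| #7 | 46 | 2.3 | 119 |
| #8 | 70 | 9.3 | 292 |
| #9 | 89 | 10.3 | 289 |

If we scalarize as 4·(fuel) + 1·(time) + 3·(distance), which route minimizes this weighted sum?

#1: 4·86 + 1·8.4 + 3·179 = 889.4
#2: 4·18 + 1·7.3 + 3·139 = 496.3
#3: 4·70 + 1·11.9 + 3·522 = 1857.9
#4: 4·46 + 1·3.3 + 3·249 = 934.3
#5: 4·85 + 1·6.8 + 3·358 = 1420.8
#6: 4·73 + 1·4.7 + 3·474 = 1718.7
#7: 4·46 + 1·2.3 + 3·119 = 543.3
#8: 4·70 + 1·9.3 + 3·292 = 1165.3
#9: 4·89 + 1·10.3 + 3·289 = 1233.3
Lowest: #2 at 496.3.

#2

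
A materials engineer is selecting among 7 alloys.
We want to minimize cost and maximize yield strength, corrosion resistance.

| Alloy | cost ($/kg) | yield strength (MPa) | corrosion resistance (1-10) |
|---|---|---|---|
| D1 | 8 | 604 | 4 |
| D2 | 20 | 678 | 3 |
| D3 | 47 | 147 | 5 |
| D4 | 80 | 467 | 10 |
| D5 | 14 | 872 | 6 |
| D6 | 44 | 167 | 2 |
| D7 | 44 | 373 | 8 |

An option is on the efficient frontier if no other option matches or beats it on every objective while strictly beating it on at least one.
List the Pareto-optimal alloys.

D1: not dominated (best cost).
D2: dominated by D5 (cost 14≤20, yield strength 872≥678, corrosion resistance 6≥3).
D3: dominated by D5 (cost 14≤47, yield strength 872≥147, corrosion resistance 6≥5).
D4: not dominated (best corrosion resistance).
D5: not dominated (best yield strength).
D6: dominated by D1 (cost 8≤44, yield strength 604≥167, corrosion resistance 4≥2).
D7: not dominated.

D1, D4, D5, D7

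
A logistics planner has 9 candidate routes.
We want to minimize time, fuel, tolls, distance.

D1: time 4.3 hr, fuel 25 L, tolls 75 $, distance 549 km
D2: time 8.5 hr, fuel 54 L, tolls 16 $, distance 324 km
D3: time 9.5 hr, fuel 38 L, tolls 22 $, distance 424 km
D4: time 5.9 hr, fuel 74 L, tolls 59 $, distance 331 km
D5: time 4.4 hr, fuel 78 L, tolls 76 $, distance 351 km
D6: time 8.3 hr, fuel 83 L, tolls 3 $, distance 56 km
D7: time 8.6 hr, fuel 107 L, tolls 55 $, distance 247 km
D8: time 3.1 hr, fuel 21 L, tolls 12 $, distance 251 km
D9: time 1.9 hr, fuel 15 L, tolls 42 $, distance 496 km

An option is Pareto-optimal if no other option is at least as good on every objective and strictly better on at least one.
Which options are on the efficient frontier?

D1: dominated by D8 (time 3.1≤4.3, fuel 21≤25, tolls 12≤75, distance 251≤549).
D2: dominated by D8 (time 3.1≤8.5, fuel 21≤54, tolls 12≤16, distance 251≤324).
D3: dominated by D8 (time 3.1≤9.5, fuel 21≤38, tolls 12≤22, distance 251≤424).
D4: dominated by D8 (time 3.1≤5.9, fuel 21≤74, tolls 12≤59, distance 251≤331).
D5: dominated by D8 (time 3.1≤4.4, fuel 21≤78, tolls 12≤76, distance 251≤351).
D6: not dominated (best tolls).
D7: dominated by D6 (time 8.3≤8.6, fuel 83≤107, tolls 3≤55, distance 56≤247).
D8: not dominated.
D9: not dominated (best time).

D6, D8, D9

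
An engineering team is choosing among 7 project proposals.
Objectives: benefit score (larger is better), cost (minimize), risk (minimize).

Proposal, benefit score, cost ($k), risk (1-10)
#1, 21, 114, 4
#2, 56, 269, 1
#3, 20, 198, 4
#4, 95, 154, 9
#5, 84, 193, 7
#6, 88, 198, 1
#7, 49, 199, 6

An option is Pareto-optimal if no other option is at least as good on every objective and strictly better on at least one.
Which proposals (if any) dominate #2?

#6: benefit score 88≥56, cost 198≤269, risk 1≤1 — dominates #2.
Others (#1, #3, #4, #5, #7) are each worse than #2 on at least one objective.

#6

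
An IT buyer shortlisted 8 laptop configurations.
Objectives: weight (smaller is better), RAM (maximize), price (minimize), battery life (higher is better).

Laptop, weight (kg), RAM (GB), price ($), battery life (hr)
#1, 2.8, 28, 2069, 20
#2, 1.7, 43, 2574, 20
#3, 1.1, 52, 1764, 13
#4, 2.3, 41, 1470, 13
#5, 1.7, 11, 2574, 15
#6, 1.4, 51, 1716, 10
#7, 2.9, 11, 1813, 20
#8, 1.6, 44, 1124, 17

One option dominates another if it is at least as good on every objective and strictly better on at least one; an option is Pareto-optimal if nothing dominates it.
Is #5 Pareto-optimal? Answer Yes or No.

#2 vs #5: weight 1.7≤1.7, RAM 43≥11, price 2574≤2574, battery life 20≥15 — #2 is at least as good on every objective and strictly better on at least one, so #2 dominates #5.

No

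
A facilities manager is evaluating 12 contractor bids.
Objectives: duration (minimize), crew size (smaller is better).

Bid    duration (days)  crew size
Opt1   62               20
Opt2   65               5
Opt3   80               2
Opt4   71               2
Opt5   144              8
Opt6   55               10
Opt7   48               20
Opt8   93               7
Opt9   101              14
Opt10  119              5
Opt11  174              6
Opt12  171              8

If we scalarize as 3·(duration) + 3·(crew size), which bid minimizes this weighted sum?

Opt6

Opt1: 3·62 + 3·20 = 246
Opt2: 3·65 + 3·5 = 210
Opt3: 3·80 + 3·2 = 246
Opt4: 3·71 + 3·2 = 219
Opt5: 3·144 + 3·8 = 456
Opt6: 3·55 + 3·10 = 195
Opt7: 3·48 + 3·20 = 204
Opt8: 3·93 + 3·7 = 300
Opt9: 3·101 + 3·14 = 345
Opt10: 3·119 + 3·5 = 372
Opt11: 3·174 + 3·6 = 540
Opt12: 3·171 + 3·8 = 537
Lowest: Opt6 at 195.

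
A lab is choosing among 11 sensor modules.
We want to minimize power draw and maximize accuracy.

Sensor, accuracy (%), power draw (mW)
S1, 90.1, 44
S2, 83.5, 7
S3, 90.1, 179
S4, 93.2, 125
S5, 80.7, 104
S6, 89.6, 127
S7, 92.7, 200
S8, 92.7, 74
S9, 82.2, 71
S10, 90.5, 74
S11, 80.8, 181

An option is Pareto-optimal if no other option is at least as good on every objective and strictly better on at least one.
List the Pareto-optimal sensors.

S1, S2, S4, S8

S1: not dominated.
S2: not dominated (best power draw).
S3: dominated by S1 (accuracy 90.1≥90.1, power draw 44≤179).
S4: not dominated (best accuracy).
S5: dominated by S1 (accuracy 90.1≥80.7, power draw 44≤104).
S6: dominated by S1 (accuracy 90.1≥89.6, power draw 44≤127).
S7: dominated by S4 (accuracy 93.2≥92.7, power draw 125≤200).
S8: not dominated.
S9: dominated by S1 (accuracy 90.1≥82.2, power draw 44≤71).
S10: dominated by S8 (accuracy 92.7≥90.5, power draw 74≤74).
S11: dominated by S1 (accuracy 90.1≥80.8, power draw 44≤181).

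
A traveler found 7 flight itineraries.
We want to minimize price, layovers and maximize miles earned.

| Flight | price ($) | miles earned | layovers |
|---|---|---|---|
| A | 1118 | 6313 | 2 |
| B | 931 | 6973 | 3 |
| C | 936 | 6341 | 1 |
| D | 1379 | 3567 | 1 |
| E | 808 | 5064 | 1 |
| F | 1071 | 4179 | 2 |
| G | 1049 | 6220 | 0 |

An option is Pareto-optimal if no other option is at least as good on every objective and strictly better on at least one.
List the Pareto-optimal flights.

A: dominated by C (price 936≤1118, miles earned 6341≥6313, layovers 1≤2).
B: not dominated (best miles earned).
C: not dominated.
D: dominated by C (price 936≤1379, miles earned 6341≥3567, layovers 1≤1).
E: not dominated (best price).
F: dominated by C (price 936≤1071, miles earned 6341≥4179, layovers 1≤2).
G: not dominated (best layovers).

B, C, E, G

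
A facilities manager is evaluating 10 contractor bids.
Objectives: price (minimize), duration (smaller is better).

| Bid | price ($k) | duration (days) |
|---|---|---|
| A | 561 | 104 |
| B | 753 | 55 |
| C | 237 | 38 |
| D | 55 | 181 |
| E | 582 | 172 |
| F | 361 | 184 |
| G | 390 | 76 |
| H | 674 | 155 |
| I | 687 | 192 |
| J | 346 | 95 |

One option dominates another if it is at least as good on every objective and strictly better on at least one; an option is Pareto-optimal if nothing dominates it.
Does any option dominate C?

No

A: worse on price (561 vs 237).
B: worse on price (753 vs 237).
D: worse on duration (181 vs 38).
E: worse on price (582 vs 237).
F: worse on price (361 vs 237).
G: worse on price (390 vs 237).
H: worse on price (674 vs 237).
I: worse on price (687 vs 237).
J: worse on price (346 vs 237).
No option is at least as good as C on every objective and strictly better on one.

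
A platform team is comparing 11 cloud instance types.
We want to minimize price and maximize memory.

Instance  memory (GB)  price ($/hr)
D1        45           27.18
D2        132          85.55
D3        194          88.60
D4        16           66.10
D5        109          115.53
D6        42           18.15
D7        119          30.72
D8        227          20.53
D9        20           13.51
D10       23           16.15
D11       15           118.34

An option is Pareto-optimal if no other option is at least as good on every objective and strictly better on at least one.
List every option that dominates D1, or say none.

D8

D8: memory 227≥45, price 20.53≤27.18 — dominates D1.
Others (D2, D3, D4, D5, D6, D7, D9, D10, D11) are each worse than D1 on at least one objective.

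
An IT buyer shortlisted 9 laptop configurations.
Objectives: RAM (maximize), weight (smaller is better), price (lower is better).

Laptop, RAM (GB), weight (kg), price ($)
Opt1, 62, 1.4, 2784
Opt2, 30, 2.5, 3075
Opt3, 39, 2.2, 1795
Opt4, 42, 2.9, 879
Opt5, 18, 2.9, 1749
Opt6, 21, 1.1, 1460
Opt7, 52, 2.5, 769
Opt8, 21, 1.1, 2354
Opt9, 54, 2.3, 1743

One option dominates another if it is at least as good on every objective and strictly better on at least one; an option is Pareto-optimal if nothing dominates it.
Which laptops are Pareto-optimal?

Opt1: not dominated (best RAM).
Opt2: dominated by Opt1 (RAM 62≥30, weight 1.4≤2.5, price 2784≤3075).
Opt3: not dominated.
Opt4: dominated by Opt7 (RAM 52≥42, weight 2.5≤2.9, price 769≤879).
Opt5: dominated by Opt4 (RAM 42≥18, weight 2.9≤2.9, price 879≤1749).
Opt6: not dominated.
Opt7: not dominated (best price).
Opt8: dominated by Opt6 (RAM 21≥21, weight 1.1≤1.1, price 1460≤2354).
Opt9: not dominated.

Opt1, Opt3, Opt6, Opt7, Opt9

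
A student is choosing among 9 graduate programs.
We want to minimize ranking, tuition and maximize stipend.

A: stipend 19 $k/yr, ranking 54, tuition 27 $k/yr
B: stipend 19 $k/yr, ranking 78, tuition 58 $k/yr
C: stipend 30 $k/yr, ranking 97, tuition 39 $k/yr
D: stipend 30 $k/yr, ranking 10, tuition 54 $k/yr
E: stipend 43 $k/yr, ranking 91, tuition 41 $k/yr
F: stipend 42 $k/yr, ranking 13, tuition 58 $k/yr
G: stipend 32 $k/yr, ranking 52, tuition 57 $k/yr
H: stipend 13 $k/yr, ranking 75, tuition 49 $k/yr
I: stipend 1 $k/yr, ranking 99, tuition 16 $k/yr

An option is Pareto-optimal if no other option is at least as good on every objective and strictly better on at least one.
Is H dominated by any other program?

A vs H: stipend 19≥13, ranking 54≤75, tuition 27≤49 — A is at least as good on every objective and strictly better on at least one, so A dominates H.

Yes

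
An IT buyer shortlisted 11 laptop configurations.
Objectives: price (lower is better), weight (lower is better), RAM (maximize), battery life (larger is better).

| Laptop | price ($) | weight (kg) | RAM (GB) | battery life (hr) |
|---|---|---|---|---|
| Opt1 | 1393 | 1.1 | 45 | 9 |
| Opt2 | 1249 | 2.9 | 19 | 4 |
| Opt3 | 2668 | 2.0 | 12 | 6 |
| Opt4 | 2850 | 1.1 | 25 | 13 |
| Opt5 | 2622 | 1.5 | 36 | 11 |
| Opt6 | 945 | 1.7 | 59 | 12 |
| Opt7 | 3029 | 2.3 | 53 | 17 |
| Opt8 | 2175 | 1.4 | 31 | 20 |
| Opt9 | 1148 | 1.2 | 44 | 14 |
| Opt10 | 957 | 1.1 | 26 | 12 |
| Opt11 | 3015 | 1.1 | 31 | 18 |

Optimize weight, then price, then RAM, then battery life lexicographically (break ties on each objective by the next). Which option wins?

Opt10

First minimize weight: best is 1.1, kept {Opt1, Opt4, Opt10, Opt11}.
Then minimize price: best is 957, kept {Opt10}.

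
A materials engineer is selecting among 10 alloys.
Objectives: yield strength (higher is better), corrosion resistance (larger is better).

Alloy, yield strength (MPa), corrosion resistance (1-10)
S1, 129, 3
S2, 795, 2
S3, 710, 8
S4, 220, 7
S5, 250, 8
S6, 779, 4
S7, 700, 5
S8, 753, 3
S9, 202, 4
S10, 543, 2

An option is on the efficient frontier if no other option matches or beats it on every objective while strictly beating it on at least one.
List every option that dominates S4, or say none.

S3: yield strength 710≥220, corrosion resistance 8≥7 — dominates S4.
S5: yield strength 250≥220, corrosion resistance 8≥7 — dominates S4.
Others (S1, S2, S6, S7, S8, S9, S10) are each worse than S4 on at least one objective.

S3, S5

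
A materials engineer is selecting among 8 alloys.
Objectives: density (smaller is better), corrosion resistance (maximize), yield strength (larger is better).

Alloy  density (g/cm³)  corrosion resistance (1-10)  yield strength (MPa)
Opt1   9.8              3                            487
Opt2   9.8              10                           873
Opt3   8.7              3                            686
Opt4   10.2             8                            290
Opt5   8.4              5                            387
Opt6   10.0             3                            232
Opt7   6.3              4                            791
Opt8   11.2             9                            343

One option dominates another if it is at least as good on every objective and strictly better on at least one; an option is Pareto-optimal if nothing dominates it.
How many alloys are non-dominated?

3

Opt1: dominated by Opt2 (density 9.8≤9.8, corrosion resistance 10≥3, yield strength 873≥487).
Opt2: not dominated (best corrosion resistance).
Opt3: dominated by Opt7 (density 6.3≤8.7, corrosion resistance 4≥3, yield strength 791≥686).
Opt4: dominated by Opt2 (density 9.8≤10.2, corrosion resistance 10≥8, yield strength 873≥290).
Opt5: not dominated.
Opt6: dominated by Opt1 (density 9.8≤10.0, corrosion resistance 3≥3, yield strength 487≥232).
Opt7: not dominated (best density).
Opt8: dominated by Opt2 (density 9.8≤11.2, corrosion resistance 10≥9, yield strength 873≥343).
Pareto-optimal: Opt2, Opt5, Opt7 → 3.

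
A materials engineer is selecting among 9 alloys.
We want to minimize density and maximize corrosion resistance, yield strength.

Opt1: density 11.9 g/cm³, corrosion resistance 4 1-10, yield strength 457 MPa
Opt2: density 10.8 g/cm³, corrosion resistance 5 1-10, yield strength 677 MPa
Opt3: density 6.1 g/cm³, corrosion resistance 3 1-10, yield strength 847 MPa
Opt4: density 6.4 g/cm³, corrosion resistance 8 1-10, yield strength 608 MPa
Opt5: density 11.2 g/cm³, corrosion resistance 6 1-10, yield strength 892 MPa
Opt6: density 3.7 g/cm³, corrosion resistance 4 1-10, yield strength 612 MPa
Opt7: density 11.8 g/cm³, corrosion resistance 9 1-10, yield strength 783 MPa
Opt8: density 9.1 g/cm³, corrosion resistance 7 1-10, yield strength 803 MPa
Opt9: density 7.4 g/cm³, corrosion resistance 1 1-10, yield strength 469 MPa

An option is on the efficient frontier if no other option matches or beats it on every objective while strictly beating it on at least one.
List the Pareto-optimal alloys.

Opt3, Opt4, Opt5, Opt6, Opt7, Opt8

Opt1: dominated by Opt2 (density 10.8≤11.9, corrosion resistance 5≥4, yield strength 677≥457).
Opt2: dominated by Opt8 (density 9.1≤10.8, corrosion resistance 7≥5, yield strength 803≥677).
Opt3: not dominated.
Opt4: not dominated.
Opt5: not dominated (best yield strength).
Opt6: not dominated (best density).
Opt7: not dominated (best corrosion resistance).
Opt8: not dominated.
Opt9: dominated by Opt3 (density 6.1≤7.4, corrosion resistance 3≥1, yield strength 847≥469).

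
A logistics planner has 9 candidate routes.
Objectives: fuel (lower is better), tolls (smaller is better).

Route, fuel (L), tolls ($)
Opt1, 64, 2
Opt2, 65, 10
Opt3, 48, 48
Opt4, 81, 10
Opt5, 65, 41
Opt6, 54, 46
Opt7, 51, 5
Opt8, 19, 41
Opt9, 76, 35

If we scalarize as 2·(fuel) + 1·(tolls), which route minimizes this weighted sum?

Opt1: 2·64 + 1·2 = 130
Opt2: 2·65 + 1·10 = 140
Opt3: 2·48 + 1·48 = 144
Opt4: 2·81 + 1·10 = 172
Opt5: 2·65 + 1·41 = 171
Opt6: 2·54 + 1·46 = 154
Opt7: 2·51 + 1·5 = 107
Opt8: 2·19 + 1·41 = 79
Opt9: 2·76 + 1·35 = 187
Lowest: Opt8 at 79.

Opt8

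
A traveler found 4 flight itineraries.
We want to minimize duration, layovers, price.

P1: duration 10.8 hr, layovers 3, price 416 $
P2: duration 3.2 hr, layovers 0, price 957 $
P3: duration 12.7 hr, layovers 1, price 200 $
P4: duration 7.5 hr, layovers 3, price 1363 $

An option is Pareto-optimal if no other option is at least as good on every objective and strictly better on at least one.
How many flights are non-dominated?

P1: not dominated.
P2: not dominated (best duration).
P3: not dominated (best price).
P4: dominated by P2 (duration 3.2≤7.5, layovers 0≤3, price 957≤1363).
Pareto-optimal: P1, P2, P3 → 3.

3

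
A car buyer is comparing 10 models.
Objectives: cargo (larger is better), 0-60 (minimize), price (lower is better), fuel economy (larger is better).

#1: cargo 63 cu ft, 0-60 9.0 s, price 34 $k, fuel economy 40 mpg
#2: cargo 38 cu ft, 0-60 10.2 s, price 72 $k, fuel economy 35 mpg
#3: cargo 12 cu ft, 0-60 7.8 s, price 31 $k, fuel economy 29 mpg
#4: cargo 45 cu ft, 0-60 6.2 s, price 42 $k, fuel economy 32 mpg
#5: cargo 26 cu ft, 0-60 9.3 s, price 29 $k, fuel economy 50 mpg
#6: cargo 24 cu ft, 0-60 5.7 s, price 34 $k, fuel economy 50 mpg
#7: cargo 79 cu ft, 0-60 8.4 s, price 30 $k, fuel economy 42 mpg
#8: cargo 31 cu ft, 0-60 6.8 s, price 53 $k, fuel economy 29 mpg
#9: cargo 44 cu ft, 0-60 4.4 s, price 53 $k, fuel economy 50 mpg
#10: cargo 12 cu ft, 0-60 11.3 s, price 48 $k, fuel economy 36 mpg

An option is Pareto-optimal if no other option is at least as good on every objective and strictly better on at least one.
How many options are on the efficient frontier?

6

#1: dominated by #7 (cargo 79≥63, 0-60 8.4≤9.0, price 30≤34, fuel economy 42≥40).
#2: dominated by #1 (cargo 63≥38, 0-60 9.0≤10.2, price 34≤72, fuel economy 40≥35).
#3: not dominated.
#4: not dominated.
#5: not dominated (best price).
#6: not dominated.
#7: not dominated (best cargo).
#8: dominated by #4 (cargo 45≥31, 0-60 6.2≤6.8, price 42≤53, fuel economy 32≥29).
#9: not dominated (best 0-60).
#10: dominated by #1 (cargo 63≥12, 0-60 9.0≤11.3, price 34≤48, fuel economy 40≥36).
Pareto-optimal: #3, #4, #5, #6, #7, #9 → 6.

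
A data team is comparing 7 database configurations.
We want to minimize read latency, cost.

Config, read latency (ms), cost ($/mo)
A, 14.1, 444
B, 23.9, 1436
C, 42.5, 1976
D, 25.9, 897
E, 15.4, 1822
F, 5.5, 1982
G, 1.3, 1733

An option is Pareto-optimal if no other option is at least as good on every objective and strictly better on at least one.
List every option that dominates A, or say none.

none

B: worse on read latency (23.9 vs 14.1).
C: worse on read latency (42.5 vs 14.1).
D: worse on read latency (25.9 vs 14.1).
E: worse on read latency (15.4 vs 14.1).
F: worse on cost (1982 vs 444).
G: worse on cost (1733 vs 444).
No option dominates A.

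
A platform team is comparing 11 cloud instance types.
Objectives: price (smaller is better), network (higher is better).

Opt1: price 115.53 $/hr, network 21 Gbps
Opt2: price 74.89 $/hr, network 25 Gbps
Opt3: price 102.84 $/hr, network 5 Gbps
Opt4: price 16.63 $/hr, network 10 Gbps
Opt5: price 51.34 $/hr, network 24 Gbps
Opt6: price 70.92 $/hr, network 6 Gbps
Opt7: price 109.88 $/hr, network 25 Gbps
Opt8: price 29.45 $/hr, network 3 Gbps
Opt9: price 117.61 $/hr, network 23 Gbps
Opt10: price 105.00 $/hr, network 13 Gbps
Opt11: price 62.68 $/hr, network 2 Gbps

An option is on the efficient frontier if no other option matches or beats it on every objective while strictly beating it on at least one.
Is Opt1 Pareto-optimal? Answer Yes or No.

Opt2 vs Opt1: price 74.89≤115.53, network 25≥21 — Opt2 is at least as good on every objective and strictly better on at least one, so Opt2 dominates Opt1.

No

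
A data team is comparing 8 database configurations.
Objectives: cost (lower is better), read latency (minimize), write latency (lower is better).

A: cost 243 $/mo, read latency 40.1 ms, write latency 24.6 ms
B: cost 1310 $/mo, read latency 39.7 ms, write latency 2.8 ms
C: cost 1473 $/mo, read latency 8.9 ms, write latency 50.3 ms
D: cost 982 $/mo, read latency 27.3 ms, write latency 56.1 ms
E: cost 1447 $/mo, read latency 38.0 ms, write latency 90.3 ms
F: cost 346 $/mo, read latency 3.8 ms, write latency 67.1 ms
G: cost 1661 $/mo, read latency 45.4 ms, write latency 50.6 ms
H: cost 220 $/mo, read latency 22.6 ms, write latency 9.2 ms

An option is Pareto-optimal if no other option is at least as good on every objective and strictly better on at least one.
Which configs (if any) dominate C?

A: worse on read latency (40.1 vs 8.9).
B: worse on read latency (39.7 vs 8.9).
D: worse on read latency (27.3 vs 8.9).
E: worse on read latency (38.0 vs 8.9).
F: worse on write latency (67.1 vs 50.3).
G: worse on cost (1661 vs 1473).
H: worse on read latency (22.6 vs 8.9).
No option dominates C.

none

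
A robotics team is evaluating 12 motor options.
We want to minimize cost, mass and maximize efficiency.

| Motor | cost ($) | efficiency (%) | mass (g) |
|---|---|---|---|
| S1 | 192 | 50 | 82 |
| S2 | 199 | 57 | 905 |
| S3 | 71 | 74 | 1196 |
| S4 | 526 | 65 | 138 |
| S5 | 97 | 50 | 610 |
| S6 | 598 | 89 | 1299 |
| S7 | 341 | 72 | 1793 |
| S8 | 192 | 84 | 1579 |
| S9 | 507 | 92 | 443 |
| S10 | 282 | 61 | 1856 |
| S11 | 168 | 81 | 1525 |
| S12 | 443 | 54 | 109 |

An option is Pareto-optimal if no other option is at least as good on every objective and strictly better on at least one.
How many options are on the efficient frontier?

9

S1: not dominated (best mass).
S2: not dominated.
S3: not dominated (best cost).
S4: not dominated.
S5: not dominated.
S6: dominated by S9 (cost 507≤598, efficiency 92≥89, mass 443≤1299).
S7: dominated by S3 (cost 71≤341, efficiency 74≥72, mass 1196≤1793).
S8: not dominated.
S9: not dominated (best efficiency).
S10: dominated by S3 (cost 71≤282, efficiency 74≥61, mass 1196≤1856).
S11: not dominated.
S12: not dominated.
Pareto-optimal: S1, S2, S3, S4, S5, S8, S9, S11, S12 → 9.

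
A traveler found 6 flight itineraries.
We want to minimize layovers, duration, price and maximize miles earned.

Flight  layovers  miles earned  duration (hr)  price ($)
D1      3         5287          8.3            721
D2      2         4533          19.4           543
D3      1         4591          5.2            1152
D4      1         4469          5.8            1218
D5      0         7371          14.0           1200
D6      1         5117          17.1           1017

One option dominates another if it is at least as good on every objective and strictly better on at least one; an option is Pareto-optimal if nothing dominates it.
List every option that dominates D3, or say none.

none

D1: worse on layovers (3 vs 1).
D2: worse on layovers (2 vs 1).
D4: worse on miles earned (4469 vs 4591).
D5: worse on duration (14.0 vs 5.2).
D6: worse on duration (17.1 vs 5.2).
No option dominates D3.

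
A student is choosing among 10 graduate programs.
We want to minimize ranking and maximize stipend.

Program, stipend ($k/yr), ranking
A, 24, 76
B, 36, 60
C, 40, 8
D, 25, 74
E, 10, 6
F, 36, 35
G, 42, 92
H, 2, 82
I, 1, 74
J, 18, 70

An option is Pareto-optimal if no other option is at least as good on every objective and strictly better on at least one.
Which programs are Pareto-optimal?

A: dominated by B (stipend 36≥24, ranking 60≤76).
B: dominated by C (stipend 40≥36, ranking 8≤60).
C: not dominated.
D: dominated by B (stipend 36≥25, ranking 60≤74).
E: not dominated (best ranking).
F: dominated by C (stipend 40≥36, ranking 8≤35).
G: not dominated (best stipend).
H: dominated by A (stipend 24≥2, ranking 76≤82).
I: dominated by B (stipend 36≥1, ranking 60≤74).
J: dominated by B (stipend 36≥18, ranking 60≤70).

C, E, G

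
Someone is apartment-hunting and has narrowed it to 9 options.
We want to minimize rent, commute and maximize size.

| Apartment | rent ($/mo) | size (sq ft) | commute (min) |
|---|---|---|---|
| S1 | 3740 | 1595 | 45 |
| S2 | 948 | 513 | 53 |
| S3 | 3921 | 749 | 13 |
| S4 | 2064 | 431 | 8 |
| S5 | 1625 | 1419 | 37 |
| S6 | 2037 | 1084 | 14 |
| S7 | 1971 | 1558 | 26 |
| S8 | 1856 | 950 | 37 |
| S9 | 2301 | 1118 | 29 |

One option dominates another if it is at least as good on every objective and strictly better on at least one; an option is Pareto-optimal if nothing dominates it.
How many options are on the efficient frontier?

S1: not dominated (best size).
S2: not dominated (best rent).
S3: not dominated.
S4: not dominated (best commute).
S5: not dominated.
S6: not dominated.
S7: not dominated.
S8: dominated by S5 (rent 1625≤1856, size 1419≥950, commute 37≤37).
S9: dominated by S7 (rent 1971≤2301, size 1558≥1118, commute 26≤29).
Pareto-optimal: S1, S2, S3, S4, S5, S6, S7 → 7.

7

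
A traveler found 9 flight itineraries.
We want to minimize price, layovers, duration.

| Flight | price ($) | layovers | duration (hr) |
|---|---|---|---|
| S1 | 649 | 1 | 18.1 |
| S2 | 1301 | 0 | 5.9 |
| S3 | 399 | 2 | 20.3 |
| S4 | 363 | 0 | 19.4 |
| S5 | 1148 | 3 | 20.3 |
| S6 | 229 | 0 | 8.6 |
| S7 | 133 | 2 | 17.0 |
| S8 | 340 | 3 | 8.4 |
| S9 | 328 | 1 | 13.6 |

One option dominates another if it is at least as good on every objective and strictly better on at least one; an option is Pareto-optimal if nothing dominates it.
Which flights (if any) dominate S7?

S1: worse on price (649 vs 133).
S2: worse on price (1301 vs 133).
S3: worse on price (399 vs 133).
S4: worse on price (363 vs 133).
S5: worse on price (1148 vs 133).
S6: worse on price (229 vs 133).
S8: worse on price (340 vs 133).
S9: worse on price (328 vs 133).
No option dominates S7.

none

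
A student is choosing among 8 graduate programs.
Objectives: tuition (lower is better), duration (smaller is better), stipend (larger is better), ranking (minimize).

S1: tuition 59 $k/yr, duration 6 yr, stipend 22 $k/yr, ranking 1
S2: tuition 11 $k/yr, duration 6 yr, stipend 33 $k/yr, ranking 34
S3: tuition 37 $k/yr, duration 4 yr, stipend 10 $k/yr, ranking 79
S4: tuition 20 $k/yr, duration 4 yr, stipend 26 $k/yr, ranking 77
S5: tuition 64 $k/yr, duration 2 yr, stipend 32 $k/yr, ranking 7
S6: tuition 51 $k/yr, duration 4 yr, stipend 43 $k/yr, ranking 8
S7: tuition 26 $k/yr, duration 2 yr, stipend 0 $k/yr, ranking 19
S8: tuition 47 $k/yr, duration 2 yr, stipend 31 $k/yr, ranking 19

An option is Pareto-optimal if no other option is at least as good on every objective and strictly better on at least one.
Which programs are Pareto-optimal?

S1, S2, S4, S5, S6, S7, S8

S1: not dominated (best ranking).
S2: not dominated (best tuition).
S3: dominated by S4 (tuition 20≤37, duration 4≤4, stipend 26≥10, ranking 77≤79).
S4: not dominated.
S5: not dominated.
S6: not dominated (best stipend).
S7: not dominated.
S8: not dominated.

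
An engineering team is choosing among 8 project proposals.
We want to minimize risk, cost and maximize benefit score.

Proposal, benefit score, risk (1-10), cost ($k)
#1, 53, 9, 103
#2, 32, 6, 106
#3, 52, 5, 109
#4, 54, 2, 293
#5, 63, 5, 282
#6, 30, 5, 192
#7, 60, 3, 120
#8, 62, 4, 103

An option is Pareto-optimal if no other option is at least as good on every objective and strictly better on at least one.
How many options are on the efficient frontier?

#1: dominated by #8 (benefit score 62≥53, risk 4≤9, cost 103≤103).
#2: dominated by #8 (benefit score 62≥32, risk 4≤6, cost 103≤106).
#3: dominated by #8 (benefit score 62≥52, risk 4≤5, cost 103≤109).
#4: not dominated (best risk).
#5: not dominated (best benefit score).
#6: dominated by #3 (benefit score 52≥30, risk 5≤5, cost 109≤192).
#7: not dominated.
#8: not dominated.
Pareto-optimal: #4, #5, #7, #8 → 4.

4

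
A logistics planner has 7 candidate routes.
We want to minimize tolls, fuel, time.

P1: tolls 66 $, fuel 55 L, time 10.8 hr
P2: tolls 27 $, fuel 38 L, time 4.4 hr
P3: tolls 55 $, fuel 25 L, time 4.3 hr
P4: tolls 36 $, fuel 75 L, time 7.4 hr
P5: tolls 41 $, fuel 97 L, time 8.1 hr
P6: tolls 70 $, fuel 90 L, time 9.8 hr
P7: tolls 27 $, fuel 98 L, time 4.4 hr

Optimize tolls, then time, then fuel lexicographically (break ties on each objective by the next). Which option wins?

First minimize tolls: best is 27, kept {P2, P7}.
Then minimize time: best is 4.4, kept {P2, P7}.
Then minimize fuel: best is 38, kept {P2}.

P2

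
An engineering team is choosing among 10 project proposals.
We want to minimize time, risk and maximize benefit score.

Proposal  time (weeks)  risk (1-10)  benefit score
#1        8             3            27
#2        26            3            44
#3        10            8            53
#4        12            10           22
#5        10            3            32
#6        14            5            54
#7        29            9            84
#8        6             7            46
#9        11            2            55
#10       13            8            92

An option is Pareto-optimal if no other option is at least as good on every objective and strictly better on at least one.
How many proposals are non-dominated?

#1: not dominated.
#2: dominated by #9 (time 11≤26, risk 2≤3, benefit score 55≥44).
#3: not dominated.
#4: dominated by #1 (time 8≤12, risk 3≤10, benefit score 27≥22).
#5: not dominated.
#6: dominated by #9 (time 11≤14, risk 2≤5, benefit score 55≥54).
#7: dominated by #10 (time 13≤29, risk 8≤9, benefit score 92≥84).
#8: not dominated (best time).
#9: not dominated (best risk).
#10: not dominated (best benefit score).
Pareto-optimal: #1, #3, #5, #8, #9, #10 → 6.

6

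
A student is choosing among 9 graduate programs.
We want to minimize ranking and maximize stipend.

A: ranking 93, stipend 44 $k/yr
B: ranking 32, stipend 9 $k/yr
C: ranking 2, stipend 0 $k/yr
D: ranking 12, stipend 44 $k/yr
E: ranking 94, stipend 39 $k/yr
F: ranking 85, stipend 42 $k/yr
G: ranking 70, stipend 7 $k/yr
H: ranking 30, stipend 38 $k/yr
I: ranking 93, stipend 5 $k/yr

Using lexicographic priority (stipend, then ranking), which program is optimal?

D

First maximize stipend: best is 44, kept {A, D}.
Then minimize ranking: best is 12, kept {D}.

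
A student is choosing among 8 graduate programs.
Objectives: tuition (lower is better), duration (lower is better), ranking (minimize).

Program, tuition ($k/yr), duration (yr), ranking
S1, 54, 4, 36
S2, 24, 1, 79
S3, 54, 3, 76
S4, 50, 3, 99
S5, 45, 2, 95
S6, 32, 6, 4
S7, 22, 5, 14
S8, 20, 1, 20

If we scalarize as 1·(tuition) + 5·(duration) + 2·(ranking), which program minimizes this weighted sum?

S8

S1: 1·54 + 5·4 + 2·36 = 146
S2: 1·24 + 5·1 + 2·79 = 187
S3: 1·54 + 5·3 + 2·76 = 221
S4: 1·50 + 5·3 + 2·99 = 263
S5: 1·45 + 5·2 + 2·95 = 245
S6: 1·32 + 5·6 + 2·4 = 70
S7: 1·22 + 5·5 + 2·14 = 75
S8: 1·20 + 5·1 + 2·20 = 65
Lowest: S8 at 65.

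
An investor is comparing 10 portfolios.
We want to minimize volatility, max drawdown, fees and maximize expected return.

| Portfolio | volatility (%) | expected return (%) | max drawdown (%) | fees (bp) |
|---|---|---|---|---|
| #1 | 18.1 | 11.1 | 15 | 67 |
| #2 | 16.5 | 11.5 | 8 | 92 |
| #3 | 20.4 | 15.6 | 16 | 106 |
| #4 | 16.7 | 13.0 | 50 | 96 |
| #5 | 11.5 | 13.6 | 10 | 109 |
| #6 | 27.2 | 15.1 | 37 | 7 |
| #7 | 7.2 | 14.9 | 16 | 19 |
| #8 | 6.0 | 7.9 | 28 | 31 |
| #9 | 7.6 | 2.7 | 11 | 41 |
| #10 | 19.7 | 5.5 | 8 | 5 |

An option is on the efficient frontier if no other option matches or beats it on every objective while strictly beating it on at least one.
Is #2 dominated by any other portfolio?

No

#1: worse on volatility (18.1 vs 16.5).
#3: worse on volatility (20.4 vs 16.5).
#4: worse on volatility (16.7 vs 16.5).
#5: worse on max drawdown (10 vs 8).
#6: worse on volatility (27.2 vs 16.5).
#7: worse on max drawdown (16 vs 8).
#8: worse on expected return (7.9 vs 11.5).
#9: worse on expected return (2.7 vs 11.5).
#10: worse on volatility (19.7 vs 16.5).
No option is at least as good as #2 on every objective and strictly better on one.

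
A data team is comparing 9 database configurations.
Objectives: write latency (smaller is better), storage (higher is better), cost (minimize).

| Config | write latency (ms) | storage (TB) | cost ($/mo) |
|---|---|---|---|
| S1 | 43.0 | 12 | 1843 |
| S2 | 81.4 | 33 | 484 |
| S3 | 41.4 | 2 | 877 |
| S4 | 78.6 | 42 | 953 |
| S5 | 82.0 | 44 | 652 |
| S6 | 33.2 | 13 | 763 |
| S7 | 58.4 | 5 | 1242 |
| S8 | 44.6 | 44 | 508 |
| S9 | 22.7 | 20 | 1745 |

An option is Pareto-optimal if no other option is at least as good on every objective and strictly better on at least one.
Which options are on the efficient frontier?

S2, S6, S8, S9

S1: dominated by S6 (write latency 33.2≤43.0, storage 13≥12, cost 763≤1843).
S2: not dominated (best cost).
S3: dominated by S6 (write latency 33.2≤41.4, storage 13≥2, cost 763≤877).
S4: dominated by S8 (write latency 44.6≤78.6, storage 44≥42, cost 508≤953).
S5: dominated by S8 (write latency 44.6≤82.0, storage 44≥44, cost 508≤652).
S6: not dominated.
S7: dominated by S6 (write latency 33.2≤58.4, storage 13≥5, cost 763≤1242).
S8: not dominated.
S9: not dominated (best write latency).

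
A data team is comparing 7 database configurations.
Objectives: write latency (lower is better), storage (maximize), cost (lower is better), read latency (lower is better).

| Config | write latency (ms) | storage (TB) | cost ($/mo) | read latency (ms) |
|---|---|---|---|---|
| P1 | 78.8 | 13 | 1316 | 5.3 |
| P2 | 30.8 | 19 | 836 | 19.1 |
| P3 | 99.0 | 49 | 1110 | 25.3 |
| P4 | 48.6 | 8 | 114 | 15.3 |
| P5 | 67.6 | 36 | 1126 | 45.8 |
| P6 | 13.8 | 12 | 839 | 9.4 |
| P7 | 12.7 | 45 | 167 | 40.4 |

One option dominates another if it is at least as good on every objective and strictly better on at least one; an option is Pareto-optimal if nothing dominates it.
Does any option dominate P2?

No

P1: worse on write latency (78.8 vs 30.8).
P3: worse on write latency (99.0 vs 30.8).
P4: worse on write latency (48.6 vs 30.8).
P5: worse on write latency (67.6 vs 30.8).
P6: worse on storage (12 vs 19).
P7: worse on read latency (40.4 vs 19.1).
No option is at least as good as P2 on every objective and strictly better on one.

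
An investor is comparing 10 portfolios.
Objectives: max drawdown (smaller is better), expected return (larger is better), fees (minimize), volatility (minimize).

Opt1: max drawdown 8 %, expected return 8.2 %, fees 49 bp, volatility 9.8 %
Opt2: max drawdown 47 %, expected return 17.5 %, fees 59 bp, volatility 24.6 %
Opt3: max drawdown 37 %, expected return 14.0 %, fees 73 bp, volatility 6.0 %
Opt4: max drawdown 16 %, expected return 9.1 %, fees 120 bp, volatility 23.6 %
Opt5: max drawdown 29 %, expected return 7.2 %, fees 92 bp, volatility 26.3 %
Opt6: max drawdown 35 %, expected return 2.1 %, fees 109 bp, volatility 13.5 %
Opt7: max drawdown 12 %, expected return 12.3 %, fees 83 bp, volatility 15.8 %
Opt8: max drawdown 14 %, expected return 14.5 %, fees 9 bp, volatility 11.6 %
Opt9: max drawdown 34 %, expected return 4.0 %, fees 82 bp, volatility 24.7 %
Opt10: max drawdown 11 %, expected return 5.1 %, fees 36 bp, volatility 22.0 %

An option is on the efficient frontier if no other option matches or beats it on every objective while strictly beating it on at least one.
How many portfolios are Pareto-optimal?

Opt1: not dominated (best max drawdown).
Opt2: not dominated (best expected return).
Opt3: not dominated (best volatility).
Opt4: dominated by Opt7 (max drawdown 12≤16, expected return 12.3≥9.1, fees 83≤120, volatility 15.8≤23.6).
Opt5: dominated by Opt1 (max drawdown 8≤29, expected return 8.2≥7.2, fees 49≤92, volatility 9.8≤26.3).
Opt6: dominated by Opt1 (max drawdown 8≤35, expected return 8.2≥2.1, fees 49≤109, volatility 9.8≤13.5).
Opt7: not dominated.
Opt8: not dominated (best fees).
Opt9: dominated by Opt1 (max drawdown 8≤34, expected return 8.2≥4.0, fees 49≤82, volatility 9.8≤24.7).
Opt10: not dominated.
Pareto-optimal: Opt1, Opt2, Opt3, Opt7, Opt8, Opt10 → 6.

6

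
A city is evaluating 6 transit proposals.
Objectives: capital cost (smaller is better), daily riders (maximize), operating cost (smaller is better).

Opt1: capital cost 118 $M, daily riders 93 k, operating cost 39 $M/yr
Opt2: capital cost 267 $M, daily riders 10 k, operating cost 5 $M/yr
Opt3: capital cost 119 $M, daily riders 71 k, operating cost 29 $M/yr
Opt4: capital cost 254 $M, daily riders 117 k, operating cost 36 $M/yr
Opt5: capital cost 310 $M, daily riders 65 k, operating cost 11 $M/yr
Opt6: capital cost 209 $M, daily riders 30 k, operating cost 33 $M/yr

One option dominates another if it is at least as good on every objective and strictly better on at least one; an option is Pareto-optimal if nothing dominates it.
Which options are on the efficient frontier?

Opt1, Opt2, Opt3, Opt4, Opt5

Opt1: not dominated (best capital cost).
Opt2: not dominated (best operating cost).
Opt3: not dominated.
Opt4: not dominated (best daily riders).
Opt5: not dominated.
Opt6: dominated by Opt3 (capital cost 119≤209, daily riders 71≥30, operating cost 29≤33).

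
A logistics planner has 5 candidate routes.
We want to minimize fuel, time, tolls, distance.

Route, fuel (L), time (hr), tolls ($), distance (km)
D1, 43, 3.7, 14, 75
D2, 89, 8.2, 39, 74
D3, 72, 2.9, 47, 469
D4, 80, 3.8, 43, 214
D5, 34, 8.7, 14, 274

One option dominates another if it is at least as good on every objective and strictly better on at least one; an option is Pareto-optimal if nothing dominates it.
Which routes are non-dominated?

D1: not dominated.
D2: not dominated (best distance).
D3: not dominated (best time).
D4: dominated by D1 (fuel 43≤80, time 3.7≤3.8, tolls 14≤43, distance 75≤214).
D5: not dominated (best fuel).

D1, D2, D3, D5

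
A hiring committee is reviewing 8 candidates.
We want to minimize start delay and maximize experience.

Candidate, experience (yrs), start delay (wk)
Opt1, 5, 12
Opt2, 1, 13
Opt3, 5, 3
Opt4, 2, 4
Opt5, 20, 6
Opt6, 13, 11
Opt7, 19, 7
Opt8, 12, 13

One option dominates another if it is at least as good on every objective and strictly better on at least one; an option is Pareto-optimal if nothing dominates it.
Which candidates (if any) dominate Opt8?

Opt5, Opt6, Opt7

Opt5: experience 20≥12, start delay 6≤13 — dominates Opt8.
Opt6: experience 13≥12, start delay 11≤13 — dominates Opt8.
Opt7: experience 19≥12, start delay 7≤13 — dominates Opt8.
Others (Opt1, Opt2, Opt3, Opt4) are each worse than Opt8 on at least one objective.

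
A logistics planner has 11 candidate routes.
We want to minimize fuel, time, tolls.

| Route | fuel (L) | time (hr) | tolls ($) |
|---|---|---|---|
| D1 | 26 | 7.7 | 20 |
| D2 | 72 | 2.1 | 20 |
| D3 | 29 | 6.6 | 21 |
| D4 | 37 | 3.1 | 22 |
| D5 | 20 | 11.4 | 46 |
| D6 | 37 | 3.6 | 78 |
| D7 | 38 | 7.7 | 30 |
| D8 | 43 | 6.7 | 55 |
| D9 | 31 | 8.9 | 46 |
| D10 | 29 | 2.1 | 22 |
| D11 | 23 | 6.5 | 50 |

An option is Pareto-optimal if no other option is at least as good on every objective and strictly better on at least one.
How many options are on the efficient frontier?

6

D1: not dominated.
D2: not dominated.
D3: not dominated.
D4: dominated by D10 (fuel 29≤37, time 2.1≤3.1, tolls 22≤22).
D5: not dominated (best fuel).
D6: dominated by D4 (fuel 37≤37, time 3.1≤3.6, tolls 22≤78).
D7: dominated by D1 (fuel 26≤38, time 7.7≤7.7, tolls 20≤30).
D8: dominated by D3 (fuel 29≤43, time 6.6≤6.7, tolls 21≤55).
D9: dominated by D1 (fuel 26≤31, time 7.7≤8.9, tolls 20≤46).
D10: not dominated.
D11: not dominated.
Pareto-optimal: D1, D2, D3, D5, D10, D11 → 6.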